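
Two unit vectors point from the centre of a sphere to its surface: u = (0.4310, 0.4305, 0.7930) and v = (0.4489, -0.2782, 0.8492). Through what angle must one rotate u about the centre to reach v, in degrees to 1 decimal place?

41.7°

u·v = 0.7471; |u| = 1.0000, |v| = 1.0000.
cos θ = (u·v)/(|u||v|) = 0.7471, so θ = 41.7°.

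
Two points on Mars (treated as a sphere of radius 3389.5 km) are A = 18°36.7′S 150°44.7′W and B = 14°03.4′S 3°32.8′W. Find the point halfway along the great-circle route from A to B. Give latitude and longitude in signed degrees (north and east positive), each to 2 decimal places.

The central angle between A and B is δ = 2.3395 rad.
With f = 0.5, the slerp weights are sin((1−f)δ)/sin δ = 1.2808 and sin(fδ)/sin δ = 1.2808.
Weighted sum of the unit vectors: (1.2808)·(-0.8268,-0.4631,-0.3192) + (1.2808)·(0.9682,-0.0600,-0.2429) = (0.1811, -0.6701, -0.7199).
Converting back: φ = atan2(z, √(x²+y²)) = -46.04°, λ = atan2(y, x) = -74.88°.

-46.04°, -74.88°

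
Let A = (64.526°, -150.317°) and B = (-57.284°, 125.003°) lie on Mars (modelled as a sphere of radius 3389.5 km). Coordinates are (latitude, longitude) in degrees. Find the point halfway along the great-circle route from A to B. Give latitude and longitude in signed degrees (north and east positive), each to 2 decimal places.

4.87°, 161.43°

Central angle δ = 2.4009 rad. Interpolating on the sphere with fraction f = 0.5:
P = [sin((1−f)δ)·A + sin(fδ)·B] / sin δ = 1.3815·A + 1.3815·B in Cartesian coordinates,
giving P = (-0.9445, 0.3174, 0.0849), i.e. latitude 4.87°, longitude 161.43°.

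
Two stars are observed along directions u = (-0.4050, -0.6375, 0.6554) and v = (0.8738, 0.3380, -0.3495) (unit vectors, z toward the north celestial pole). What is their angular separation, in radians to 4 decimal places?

u·v = -0.7984; |u| = 1.0000, |v| = 1.0000.
cos θ = (u·v)/(|u||v|) = -0.7985, so θ = 2.4955 rad.

2.4955 rad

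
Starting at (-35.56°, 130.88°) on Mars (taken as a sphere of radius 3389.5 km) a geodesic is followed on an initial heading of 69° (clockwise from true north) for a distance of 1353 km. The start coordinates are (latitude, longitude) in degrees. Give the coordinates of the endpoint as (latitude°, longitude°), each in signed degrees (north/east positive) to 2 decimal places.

Angular distance δ = d/R = 1353/3389.5 = 0.39917 rad; initial bearing θ = 1.2043 rad.
sin φ₂ = sin φ₁ cos δ + cos φ₁ sin δ cos θ = (-0.5816)(0.9214) + (0.8135)(0.3887)(0.3584) = -0.4225, so φ₂ = -24.99°.
Δλ = atan2(sin θ sin δ cos φ₁, cos δ − sin φ₁ sin φ₂) = atan2(0.2952, 0.6757) = 23.599°.
λ₂ = 130.880° + 23.599° = 154.48°.

-24.99°, 154.48°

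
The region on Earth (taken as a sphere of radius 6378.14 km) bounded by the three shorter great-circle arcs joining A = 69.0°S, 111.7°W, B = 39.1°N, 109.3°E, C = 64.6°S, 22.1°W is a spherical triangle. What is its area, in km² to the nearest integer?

Side lengths (central angles): a = 2.4814, b = 0.5653, c = 2.4959 rad; semiperimeter s = 2.7713.
By l'Huilier's theorem, tan(E/4) = √[tan(s/2) tan((s−a)/2) tan((s−b)/2) tan((s−c)/2)], giving spherical excess E = 1.7324 rad.
Area = E·R² = 1.7324 × (6378.14)² ≈ 70475871 km².

70475871 km²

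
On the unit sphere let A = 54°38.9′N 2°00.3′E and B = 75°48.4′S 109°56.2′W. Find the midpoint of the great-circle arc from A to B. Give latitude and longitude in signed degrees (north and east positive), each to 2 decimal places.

The central angle between A and B is δ = 2.5750 rad.
With f = 0.5, the slerp weights are sin((1−f)δ)/sin δ = 1.7887 and sin(fδ)/sin δ = 1.7887.
Weighted sum of the unit vectors: (1.7887)·(0.5782,0.0202,0.8156) + (1.7887)·(-0.0836,-0.2305,-0.9695) = (0.8848, -0.3761, -0.2752).
Converting back: φ = atan2(z, √(x²+y²)) = -15.97°, λ = atan2(y, x) = -23.03°.

-15.97°, -23.03°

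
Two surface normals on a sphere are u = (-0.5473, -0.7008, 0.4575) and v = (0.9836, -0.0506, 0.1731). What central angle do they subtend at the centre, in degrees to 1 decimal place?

u·v = -0.4237; |u| = 1.0000, |v| = 1.0000.
cos θ = (u·v)/(|u||v|) = -0.4237, so θ = 115.1°.

115.1°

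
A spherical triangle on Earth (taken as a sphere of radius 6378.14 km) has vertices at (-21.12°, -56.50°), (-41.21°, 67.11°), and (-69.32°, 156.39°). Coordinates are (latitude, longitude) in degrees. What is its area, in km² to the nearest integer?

37544163 km²

Side lengths (central angles): a = 0.9024, b = 1.5103, c = 1.7224 rad; semiperimeter s = 2.0676.
By l'Huilier's theorem, tan(E/4) = √[tan(s/2) tan((s−a)/2) tan((s−b)/2) tan((s−c)/2)], giving spherical excess E = 0.9229 rad.
Area = E·R² = 0.9229 × (6378.14)² ≈ 37544163 km².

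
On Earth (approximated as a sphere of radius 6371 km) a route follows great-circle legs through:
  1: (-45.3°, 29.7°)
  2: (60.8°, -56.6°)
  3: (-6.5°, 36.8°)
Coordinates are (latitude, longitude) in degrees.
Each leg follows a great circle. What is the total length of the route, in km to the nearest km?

Leg 1→2: central angle 2.2122 rad, distance 14094.0 km.
Leg 2→3: central angle 1.6987 rad, distance 10822.5 km.
Total: 14094.0 + 10822.5 ≈ 24916 km.

24916 km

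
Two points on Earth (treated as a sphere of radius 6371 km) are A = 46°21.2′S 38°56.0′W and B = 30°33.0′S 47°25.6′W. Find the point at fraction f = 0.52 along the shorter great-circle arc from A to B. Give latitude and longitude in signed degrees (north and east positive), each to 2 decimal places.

The central angle between A and B is δ = 0.2988 rad.
With f = 0.52, the slerp weights are sin((1−f)δ)/sin δ = 0.4855 and sin(fδ)/sin δ = 0.5257.
Weighted sum of the unit vectors: (0.4855)·(0.5369,-0.4337,-0.7236) + (0.5257)·(0.5826,-0.6342,-0.5083) = (0.5670, -0.5440, -0.6186).
Converting back: φ = atan2(z, √(x²+y²)) = -38.21°, λ = atan2(y, x) = -43.81°.

-38.21°, -43.81°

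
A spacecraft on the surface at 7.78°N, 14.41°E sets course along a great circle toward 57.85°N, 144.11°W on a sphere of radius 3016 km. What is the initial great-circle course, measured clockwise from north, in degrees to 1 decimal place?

347.9°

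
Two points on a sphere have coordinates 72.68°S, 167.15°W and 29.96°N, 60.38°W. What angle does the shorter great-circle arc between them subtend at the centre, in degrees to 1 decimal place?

123.4°

In radians: φ₁ = -1.2685, φ₂ = 0.5229, Δλ = 106.770° = 1.8635 rad.
Haversine: a = sin²(Δφ/2) + cos φ₁ cos φ₂ sin²(Δλ/2) = 0.6094 + (0.2977)(0.8664)(0.6443) = 0.77559.
Central angle c = 2·arcsin(√a) = 2.15456 rad.
So the angular separation is 123.4°.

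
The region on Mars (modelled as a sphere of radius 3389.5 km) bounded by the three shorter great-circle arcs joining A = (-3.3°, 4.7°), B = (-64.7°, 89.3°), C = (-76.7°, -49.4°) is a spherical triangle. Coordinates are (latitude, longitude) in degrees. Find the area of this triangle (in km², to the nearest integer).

Side lengths (central angles): a = 0.6335, b = 1.3789, c = 1.4785 rad; semiperimeter s = 1.7454.
By l'Huilier's theorem, tan(E/4) = √[tan(s/2) tan((s−a)/2) tan((s−b)/2) tan((s−c)/2)], giving spherical excess E = 0.5397 rad.
Area = E·R² = 0.5397 × (3389.5)² ≈ 6200997 km².

6200997 km²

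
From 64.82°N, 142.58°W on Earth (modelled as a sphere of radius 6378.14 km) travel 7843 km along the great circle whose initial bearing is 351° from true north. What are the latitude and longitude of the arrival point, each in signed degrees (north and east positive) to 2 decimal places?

Angular distance δ = d/R = 7843/6378.14 = 1.22967 rad; initial bearing θ = 6.1261 rad.
sin φ₂ = sin φ₁ cos δ + cos φ₁ sin δ cos θ = (0.9050)(0.3345) + (0.4255)(0.9424)(0.9877) = 0.6988, so φ₂ = 44.33°.
Δλ = atan2(sin θ sin δ cos φ₁, cos δ − sin φ₁ sin φ₂) = atan2(-0.0627, -0.2978) = -168.107°.
λ₂ = -142.580° − 168.107° = -310.69° → 49.31° after wrapping to (−180°, 180°].

44.33°, 49.31°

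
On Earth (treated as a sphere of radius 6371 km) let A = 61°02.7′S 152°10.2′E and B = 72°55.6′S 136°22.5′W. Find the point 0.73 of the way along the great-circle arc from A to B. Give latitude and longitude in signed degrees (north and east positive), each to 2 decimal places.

-73.05°, -162.57°

Central angle δ = 0.4915 rad. Interpolating on the sphere with fraction f = 0.73:
P = [sin((1−f)δ)·A + sin(fδ)·B] / sin δ = 0.2804·A + 0.7440·B in Cartesian coordinates,
giving P = (-0.2782, -0.0873, -0.9566), i.e. latitude -73.05°, longitude -162.57°.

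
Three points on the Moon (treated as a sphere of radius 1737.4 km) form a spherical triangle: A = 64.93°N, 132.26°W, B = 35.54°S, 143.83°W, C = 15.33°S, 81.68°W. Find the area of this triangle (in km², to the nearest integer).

3325662 km²

Side lengths (central angles): a = 1.0236, b = 1.5508, c = 1.7607 rad; semiperimeter s = 2.1675.
By l'Huilier's theorem, tan(E/4) = √[tan(s/2) tan((s−a)/2) tan((s−b)/2) tan((s−c)/2)], giving spherical excess E = 1.1017 rad.
Area = E·R² = 1.1017 × (1737.4)² ≈ 3325662 km².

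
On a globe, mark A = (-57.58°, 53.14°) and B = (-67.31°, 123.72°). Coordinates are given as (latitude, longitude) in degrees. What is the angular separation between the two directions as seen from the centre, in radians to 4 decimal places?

0.5594 rad

Let φ₁ = -1.0050 rad, φ₂ = -1.1748 rad, and Δλ = 1.2319 rad.
cos c = sin φ₁ sin φ₂ + cos φ₁ cos φ₂ cos Δλ = (-0.8441)(-0.9226) + (0.5361)(0.3857)(0.3325) = 0.84757,
so c = arccos(0.84757) = 0.55941 rad.
So the angular separation is 0.5594 rad.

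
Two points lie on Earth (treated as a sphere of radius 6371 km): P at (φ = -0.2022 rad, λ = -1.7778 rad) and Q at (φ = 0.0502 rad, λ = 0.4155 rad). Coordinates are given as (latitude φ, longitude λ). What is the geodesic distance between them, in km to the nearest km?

Let φ₁ = -0.2022 rad, φ₂ = 0.0502 rad, and Δλ = 2.1933 rad.
Haversine: a = sin²(Δφ/2) + cos φ₁ cos φ₂ sin²(Δλ/2) = 0.0158 + (0.9796)(0.9987)(0.7915) = 0.79027.
Central angle c = 2·arcsin(√a) = 2.19020 rad.
Distance = R·c = 6371 × 2.1902 ≈ 13954 km.

13954 km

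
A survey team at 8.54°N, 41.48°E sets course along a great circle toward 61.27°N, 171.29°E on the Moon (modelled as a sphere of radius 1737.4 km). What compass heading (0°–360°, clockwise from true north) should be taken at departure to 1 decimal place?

With φ₁ = 0.1491, φ₂ = 1.0694, Δλ = 2.2656 rad, the forward-azimuth formula gives
θ = atan2( sin Δλ cos φ₂ , cos φ₁ sin φ₂ − sin φ₁ cos φ₂ cos Δλ ) = atan2(0.3692, 0.9129) = 22.02°.
So the initial bearing is 22.0°.

22.0°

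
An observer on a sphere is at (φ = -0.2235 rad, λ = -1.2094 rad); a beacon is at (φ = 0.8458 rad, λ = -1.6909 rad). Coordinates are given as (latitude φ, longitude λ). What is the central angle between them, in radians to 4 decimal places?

1.1514 rad

In radians: φ₁ = -0.2235, φ₂ = 0.8458, Δλ = -27.588° = -0.4815 rad.
cos c = sin φ₁ sin φ₂ + cos φ₁ cos φ₂ cos Δλ = (-0.2216)(0.7485) + (0.9751)(0.6631)(0.8863) = 0.40722,
so c = arccos(0.40722) = 1.15139 rad.
So the angular separation is 1.1514 rad.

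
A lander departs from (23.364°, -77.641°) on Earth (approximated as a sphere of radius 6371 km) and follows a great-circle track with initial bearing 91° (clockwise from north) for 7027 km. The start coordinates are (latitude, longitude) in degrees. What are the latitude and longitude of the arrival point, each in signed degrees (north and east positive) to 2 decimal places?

9.47°, -12.85°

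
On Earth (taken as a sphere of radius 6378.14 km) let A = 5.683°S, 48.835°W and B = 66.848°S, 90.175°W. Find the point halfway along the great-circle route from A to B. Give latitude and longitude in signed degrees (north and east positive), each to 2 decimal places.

-37.73°, -60.22°

Central angle δ = 1.1758 rad. Interpolating on the sphere with fraction f = 0.5:
P = [sin((1−f)δ)·A + sin(fδ)·B] / sin δ = 0.6009·A + 0.6009·B in Cartesian coordinates,
giving P = (0.3929, -0.6864, -0.6120), i.e. latitude -37.73°, longitude -60.22°.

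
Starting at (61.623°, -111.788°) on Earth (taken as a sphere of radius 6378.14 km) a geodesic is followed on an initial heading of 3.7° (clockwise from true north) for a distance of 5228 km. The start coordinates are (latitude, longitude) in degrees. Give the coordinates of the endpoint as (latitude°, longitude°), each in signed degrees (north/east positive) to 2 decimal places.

71.28°, 59.76°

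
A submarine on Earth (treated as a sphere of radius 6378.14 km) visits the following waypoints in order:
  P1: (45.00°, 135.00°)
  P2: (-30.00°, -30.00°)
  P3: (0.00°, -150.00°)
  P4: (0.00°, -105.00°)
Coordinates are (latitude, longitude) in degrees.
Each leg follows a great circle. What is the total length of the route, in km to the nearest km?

35798 km

Leg P1→P2: central angle 2.8086 rad, distance 17913.5 km.
Leg P2→P3: central angle 2.0186 rad, distance 12875.1 km.
Leg P3→P4: central angle 0.7854 rad, distance 5009.4 km.
Total: 17913.5 + 12875.1 + 5009.4 ≈ 35798 km.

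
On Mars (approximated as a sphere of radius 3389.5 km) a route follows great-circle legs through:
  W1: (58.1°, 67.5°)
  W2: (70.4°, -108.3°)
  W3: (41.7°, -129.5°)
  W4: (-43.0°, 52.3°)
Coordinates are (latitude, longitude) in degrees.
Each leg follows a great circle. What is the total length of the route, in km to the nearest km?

15397 km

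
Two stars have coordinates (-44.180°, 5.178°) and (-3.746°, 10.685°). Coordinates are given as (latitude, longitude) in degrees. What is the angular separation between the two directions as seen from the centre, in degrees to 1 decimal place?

With latitudes φ₁ = -44.180°, φ₂ = -3.746° and longitude difference Δλ = 5.507°:
Haversine: a = sin²(Δφ/2) + cos φ₁ cos φ₂ sin²(Δλ/2) = 0.1194 + (0.7172)(0.9979)(0.0023) = 0.12107.
Central angle c = 2·arcsin(√a) = 0.71078 rad.
So the angular separation is 40.7°.

40.7°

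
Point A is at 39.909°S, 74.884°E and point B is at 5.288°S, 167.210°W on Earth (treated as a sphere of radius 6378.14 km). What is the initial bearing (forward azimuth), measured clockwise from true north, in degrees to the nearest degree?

113°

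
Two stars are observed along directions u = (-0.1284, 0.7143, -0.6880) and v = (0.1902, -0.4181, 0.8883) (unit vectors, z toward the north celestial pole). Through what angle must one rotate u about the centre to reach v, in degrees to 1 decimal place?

u·v = -0.9342; |u| = 1.0000, |v| = 1.0000.
cos θ = (u·v)/(|u||v|) = -0.9342, so θ = 159.1°.

159.1°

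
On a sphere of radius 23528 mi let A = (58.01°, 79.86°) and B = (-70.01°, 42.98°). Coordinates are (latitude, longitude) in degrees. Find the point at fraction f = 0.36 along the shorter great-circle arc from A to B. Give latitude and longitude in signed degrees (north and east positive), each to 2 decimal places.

The central angle between A and B is δ = 2.2812 rad.
With f = 0.36, the slerp weights are sin((1−f)δ)/sin δ = 1.3111 and sin(fδ)/sin δ = 0.9656.
Weighted sum of the unit vectors: (1.3111)·(0.0933,0.5215,0.8481) + (0.9656)·(0.2501,0.2331,-0.9398) = (0.3638, 0.9088, 0.2045).
Converting back: φ = atan2(z, √(x²+y²)) = 11.80°, λ = atan2(y, x) = 68.18°.

11.80°, 68.18°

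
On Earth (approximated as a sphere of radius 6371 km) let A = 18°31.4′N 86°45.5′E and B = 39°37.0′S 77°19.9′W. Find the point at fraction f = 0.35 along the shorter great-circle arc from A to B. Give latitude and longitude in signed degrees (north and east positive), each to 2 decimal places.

-28.79°, 59.41°

Central angle δ = 2.7022 rad. Interpolating on the sphere with fraction f = 0.35:
P = [sin((1−f)δ)·A + sin(fδ)·B] / sin δ = 2.3105·A + 1.9064·B in Cartesian coordinates,
giving P = (0.4459, 0.7544, -0.4816), i.e. latitude -28.79°, longitude 59.41°.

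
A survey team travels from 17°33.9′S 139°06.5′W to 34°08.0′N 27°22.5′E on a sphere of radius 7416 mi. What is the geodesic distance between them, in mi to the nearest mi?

With latitudes φ₁ = -17.565°, φ₂ = 34.133° and longitude difference Δλ = 166.483°:
Haversine: a = sin²(Δφ/2) + cos φ₁ cos φ₂ sin²(Δλ/2) = 0.1901 + (0.9534)(0.8277)(0.9862) = 0.96831.
Central angle c = 2·arcsin(√a) = 2.78366 rad.
Distance = R·c = 7416 × 2.7837 ≈ 20644 mi.

20644 mi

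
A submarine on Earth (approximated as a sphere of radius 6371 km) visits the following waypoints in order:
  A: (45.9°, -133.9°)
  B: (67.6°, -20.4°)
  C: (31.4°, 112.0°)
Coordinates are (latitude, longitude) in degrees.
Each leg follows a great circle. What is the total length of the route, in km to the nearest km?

14551 km

Leg A→B: central angle 0.9786 rad, distance 6234.6 km.
Leg B→C: central angle 1.3053 rad, distance 8316.2 km.
Total: 6234.6 + 8316.2 ≈ 14551 km.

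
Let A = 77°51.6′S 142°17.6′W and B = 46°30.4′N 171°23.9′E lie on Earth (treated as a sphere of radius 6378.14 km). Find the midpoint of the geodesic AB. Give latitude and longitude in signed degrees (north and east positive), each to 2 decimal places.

The central angle between A and B is δ = 2.2259 rad.
With f = 0.5, the slerp weights are sin((1−f)δ)/sin δ = 1.1312 and sin(fδ)/sin δ = 1.1312.
Weighted sum of the unit vectors: (1.1312)·(-0.1664,-0.1286,-0.9776) + (1.1312)·(-0.6805,0.1029,0.7255) = (-0.9580, -0.0291, -0.2853).
Converting back: φ = atan2(z, √(x²+y²)) = -16.57°, λ = atan2(y, x) = -178.26°.

-16.57°, -178.26°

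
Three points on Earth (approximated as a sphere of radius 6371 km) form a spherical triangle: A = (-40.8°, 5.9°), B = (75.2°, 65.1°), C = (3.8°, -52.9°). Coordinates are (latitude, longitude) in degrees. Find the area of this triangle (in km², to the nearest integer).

64970872 km²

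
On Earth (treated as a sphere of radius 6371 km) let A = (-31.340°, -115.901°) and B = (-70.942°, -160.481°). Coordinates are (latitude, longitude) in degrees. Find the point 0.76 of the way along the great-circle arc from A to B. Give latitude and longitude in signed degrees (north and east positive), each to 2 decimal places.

Central angle δ = 0.8090 rad. Interpolating on the sphere with fraction f = 0.76:
P = [sin((1−f)δ)·A + sin(fδ)·B] / sin δ = 0.2666·A + 0.7972·B in Cartesian coordinates,
giving P = (-0.3448, -0.2918, -0.8922), i.e. latitude -63.15°, longitude -139.76°.

-63.15°, -139.76°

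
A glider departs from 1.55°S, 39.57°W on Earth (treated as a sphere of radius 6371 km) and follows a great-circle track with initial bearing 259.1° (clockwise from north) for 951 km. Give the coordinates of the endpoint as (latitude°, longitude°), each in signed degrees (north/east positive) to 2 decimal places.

-3.14°, -47.98°

Angular distance δ = d/R = 951/6371 = 0.14927 rad; initial bearing θ = 4.5221 rad.
sin φ₂ = sin φ₁ cos δ + cos φ₁ sin δ cos θ = (-0.0270)(0.9889) + (0.9996)(0.1487)(-0.1891) = -0.0549, so φ₂ = -3.14°.
Δλ = atan2(sin θ sin δ cos φ₁, cos δ − sin φ₁ sin φ₂) = atan2(-0.1460, 0.9874) = -8.410°.
λ₂ = -39.570° − 8.410° = -47.98°.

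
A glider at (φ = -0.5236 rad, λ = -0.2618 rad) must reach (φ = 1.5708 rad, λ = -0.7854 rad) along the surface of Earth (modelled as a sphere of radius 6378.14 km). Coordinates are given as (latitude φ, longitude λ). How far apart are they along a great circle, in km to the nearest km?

13358 km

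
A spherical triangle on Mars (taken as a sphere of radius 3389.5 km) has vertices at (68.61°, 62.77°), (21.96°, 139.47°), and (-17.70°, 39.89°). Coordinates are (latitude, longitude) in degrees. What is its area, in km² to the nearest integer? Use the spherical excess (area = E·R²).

14276886 km²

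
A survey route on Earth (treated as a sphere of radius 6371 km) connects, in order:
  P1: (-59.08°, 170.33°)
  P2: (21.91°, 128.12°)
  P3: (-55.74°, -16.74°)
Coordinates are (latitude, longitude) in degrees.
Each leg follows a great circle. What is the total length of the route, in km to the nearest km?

Leg P1→P2: central angle 1.5378 rad, distance 9797.4 km.
Leg P2→P3: central angle 2.3972 rad, distance 15272.6 km.
Total: 9797.4 + 15272.6 ≈ 25070 km.

25070 km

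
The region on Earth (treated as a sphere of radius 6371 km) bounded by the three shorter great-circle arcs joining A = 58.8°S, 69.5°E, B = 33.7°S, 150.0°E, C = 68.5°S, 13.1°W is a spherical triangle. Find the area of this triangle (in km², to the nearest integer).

Side lengths (central angles): a = 1.3444, b = 0.6089, c = 0.9935 rad; semiperimeter s = 1.4734.
By l'Huilier's theorem, tan(E/4) = √[tan(s/2) tan((s−a)/2) tan((s−b)/2) tan((s−c)/2)], giving spherical excess E = 0.3246 rad.
Area = E·R² = 0.3246 × (6371)² ≈ 13174206 km².

13174206 km²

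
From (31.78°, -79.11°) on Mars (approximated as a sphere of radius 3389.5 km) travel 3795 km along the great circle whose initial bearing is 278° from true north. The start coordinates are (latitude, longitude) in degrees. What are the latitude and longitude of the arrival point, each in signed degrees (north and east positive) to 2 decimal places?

Angular distance δ = d/R = 3795/3389.5 = 1.11963 rad; initial bearing θ = 4.8520 rad.
sin φ₂ = sin φ₁ cos δ + cos φ₁ sin δ cos θ = (0.5267)(0.4360) + (0.8501)(0.8999)(0.1392) = 0.3361, so φ₂ = 19.64°.
Δλ = atan2(sin θ sin δ cos φ₁, cos δ − sin φ₁ sin φ₂) = atan2(-0.7576, 0.2590) = -71.125°.
λ₂ = -79.110° − 71.125° = -150.24°.

19.64°, -150.24°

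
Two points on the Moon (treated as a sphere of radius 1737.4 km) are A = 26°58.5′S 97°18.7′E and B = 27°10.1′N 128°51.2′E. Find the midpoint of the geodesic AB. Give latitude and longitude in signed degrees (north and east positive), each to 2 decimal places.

Central angle δ = 1.0831 rad. Interpolating on the sphere with fraction f = 0.5:
P = [sin((1−f)δ)·A + sin(fδ)·B] / sin δ = 0.5835·A + 0.5835·B in Cartesian coordinates,
giving P = (-0.3918, 0.9200, 0.0018), i.e. latitude 0.10°, longitude 113.07°.

0.10°, 113.07°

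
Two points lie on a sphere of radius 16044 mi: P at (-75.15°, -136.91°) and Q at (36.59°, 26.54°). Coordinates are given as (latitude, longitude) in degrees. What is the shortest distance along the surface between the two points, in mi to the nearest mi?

With latitudes φ₁ = -75.150°, φ₂ = 36.590° and longitude difference Δλ = 163.450°:
cos c = sin φ₁ sin φ₂ + cos φ₁ cos φ₂ cos Δλ = (-0.9666)(0.5961) + (0.2563)(0.8029)(-0.9586) = -0.77343,
so c = arccos(-0.77343) = 2.45503 rad.
Distance = R·c = 16044 × 2.4550 ≈ 39389 mi.

39389 mi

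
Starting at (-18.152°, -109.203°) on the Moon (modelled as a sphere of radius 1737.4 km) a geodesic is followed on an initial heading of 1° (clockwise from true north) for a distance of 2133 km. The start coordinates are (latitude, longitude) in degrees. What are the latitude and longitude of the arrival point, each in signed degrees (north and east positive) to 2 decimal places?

52.18°, -107.67°

Angular distance δ = d/R = 2133/1737.4 = 1.22770 rad; initial bearing θ = 0.0175 rad.
sin φ₂ = sin φ₁ cos δ + cos φ₁ sin δ cos θ = (-0.3115)(0.3364) + (0.9502)(0.9417)(0.9998) = 0.7899, so φ₂ = 52.18°.
Δλ = atan2(sin θ sin δ cos φ₁, cos δ − sin φ₁ sin φ₂) = atan2(0.0156, 0.5825) = 1.536°.
λ₂ = -109.203° + 1.536° = -107.67°.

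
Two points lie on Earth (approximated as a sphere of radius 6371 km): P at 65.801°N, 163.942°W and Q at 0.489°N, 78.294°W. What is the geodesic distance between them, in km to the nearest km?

In radians: φ₁ = 1.1484, φ₂ = 0.0085, Δλ = 85.648° = 1.4948 rad.
Haversine: a = sin²(Δφ/2) + cos φ₁ cos φ₂ sin²(Δλ/2) = 0.2912 + (0.4099)(1.0000)(0.4621) = 0.48056.
Central angle c = 2·arcsin(√a) = 1.53190 rad.
Distance = R·c = 6371 × 1.5319 ≈ 9760 km.

9760 km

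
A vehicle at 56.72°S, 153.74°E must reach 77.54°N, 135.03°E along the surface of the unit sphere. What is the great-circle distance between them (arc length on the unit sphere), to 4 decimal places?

2.3521

In radians: φ₁ = -0.9900, φ₂ = 1.3533, Δλ = -18.710° = -0.3266 rad.
Haversine: a = sin²(Δφ/2) + cos φ₁ cos φ₂ sin²(Δλ/2) = 0.8490 + (0.5487)(0.2158)(0.0264) = 0.85209.
Central angle c = 2·arcsin(√a) = 2.35205 rad.
On the unit sphere the arc length equals the central angle: 2.3521.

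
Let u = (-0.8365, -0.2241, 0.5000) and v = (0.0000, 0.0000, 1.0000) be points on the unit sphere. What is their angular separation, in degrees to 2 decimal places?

u·v = 0.5000; |u| = 1.0000, |v| = 1.0000.
cos θ = (u·v)/(|u||v|) = 0.5000, so θ = 60.00°.

60.00°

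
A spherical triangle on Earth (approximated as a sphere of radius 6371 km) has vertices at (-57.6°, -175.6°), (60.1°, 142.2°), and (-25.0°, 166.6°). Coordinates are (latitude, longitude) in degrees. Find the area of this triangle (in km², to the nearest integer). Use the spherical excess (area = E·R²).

Side lengths (central angles): a = 1.5257, b = 0.6108, c = 2.1342 rad; semiperimeter s = 2.1353.
By l'Huilier's theorem, tan(E/4) = √[tan(s/2) tan((s−a)/2) tan((s−b)/2) tan((s−c)/2)], giving spherical excess E = 0.0705 rad.
Area = E·R² = 0.0705 × (6371)² ≈ 2863404 km².

2863404 km²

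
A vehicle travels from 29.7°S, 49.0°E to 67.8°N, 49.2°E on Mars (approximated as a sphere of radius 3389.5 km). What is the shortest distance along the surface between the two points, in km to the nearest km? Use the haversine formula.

5768 km

With latitudes φ₁ = -29.700°, φ₂ = 67.800° and longitude difference Δλ = 0.200°:
Haversine: a = sin²(Δφ/2) + cos φ₁ cos φ₂ sin²(Δλ/2) = 0.5653 + (0.8686)(0.3778)(0.0000) = 0.56526.
Central angle c = 2·arcsin(√a) = 1.70170 rad.
Distance = R·c = 3389.5 × 1.7017 ≈ 5768 km.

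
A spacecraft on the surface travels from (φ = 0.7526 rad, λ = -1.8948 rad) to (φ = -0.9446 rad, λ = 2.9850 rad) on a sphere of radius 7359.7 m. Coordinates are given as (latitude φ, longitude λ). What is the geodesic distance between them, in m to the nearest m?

Let φ₁ = 0.7526 rad, φ₂ = -0.9446 rad, and Δλ = -1.4034 rad.
cos c = sin φ₁ sin φ₂ + cos φ₁ cos φ₂ cos Δλ = (0.6835)(-0.8103) + (0.7299)(0.5861)(0.1666) = -0.48257,
so c = arccos(-0.48257) = 2.07438 rad.
Distance = R·c = 7359.7 × 2.0744 ≈ 15267 m.

15267 m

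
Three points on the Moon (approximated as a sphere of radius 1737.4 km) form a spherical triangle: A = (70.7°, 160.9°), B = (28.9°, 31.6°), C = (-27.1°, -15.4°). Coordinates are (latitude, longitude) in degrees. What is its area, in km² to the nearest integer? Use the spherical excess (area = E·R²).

Side lengths (central angles): a = 1.2542, b = 2.3797, c = 1.2944 rad; semiperimeter s = 2.4642.
By l'Huilier's theorem, tan(E/4) = √[tan(s/2) tan((s−a)/2) tan((s−b)/2) tan((s−c)/2)], giving spherical excess E = 0.9207 rad.
Area = E·R² = 0.9207 × (1737.4)² ≈ 2779105 km².

2779105 km²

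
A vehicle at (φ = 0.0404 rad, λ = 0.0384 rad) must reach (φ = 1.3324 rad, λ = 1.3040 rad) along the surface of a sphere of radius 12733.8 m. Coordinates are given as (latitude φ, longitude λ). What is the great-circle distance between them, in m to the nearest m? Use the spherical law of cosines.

18597 m

Let φ₁ = 0.0404 rad, φ₂ = 1.3324 rad, and Δλ = 1.2656 rad.
cos c = sin φ₁ sin φ₂ + cos φ₁ cos φ₂ cos Δλ = (0.0404)(0.9717) + (0.9992)(0.2361)(0.3005) = 0.11015,
so c = arccos(0.11015) = 1.46043 rad.
Distance = R·c = 12733.8 × 1.4604 ≈ 18597 m.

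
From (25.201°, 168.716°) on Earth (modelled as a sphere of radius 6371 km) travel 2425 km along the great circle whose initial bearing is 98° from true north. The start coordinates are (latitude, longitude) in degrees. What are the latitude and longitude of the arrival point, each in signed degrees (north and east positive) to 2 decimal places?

20.40°, -168.17°

Angular distance δ = d/R = 2425/6371 = 0.38063 rad; initial bearing θ = 1.7104 rad.
sin φ₂ = sin φ₁ cos δ + cos φ₁ sin δ cos θ = (0.4258)(0.9284) + (0.9048)(0.3715)(-0.1392) = 0.3485, so φ₂ = 20.40°.
Δλ = atan2(sin θ sin δ cos φ₁, cos δ − sin φ₁ sin φ₂) = atan2(0.3329, 0.7800) = 23.110°.
λ₂ = 168.716° + 23.110° = 191.83° → -168.17° after wrapping to (−180°, 180°].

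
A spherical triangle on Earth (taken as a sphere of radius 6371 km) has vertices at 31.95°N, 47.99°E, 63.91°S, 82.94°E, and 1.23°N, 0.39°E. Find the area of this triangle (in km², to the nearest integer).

40402188 km²

Side lengths (central angles): a = 1.5331, b = 0.9479, c = 1.7410 rad; semiperimeter s = 2.1110.
By l'Huilier's theorem, tan(E/4) = √[tan(s/2) tan((s−a)/2) tan((s−b)/2) tan((s−c)/2)], giving spherical excess E = 0.9954 rad.
Area = E·R² = 0.9954 × (6371)² ≈ 40402188 km².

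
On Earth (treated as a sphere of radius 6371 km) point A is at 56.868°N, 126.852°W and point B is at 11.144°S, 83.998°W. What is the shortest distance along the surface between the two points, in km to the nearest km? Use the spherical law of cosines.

In radians: φ₁ = 0.9925, φ₂ = -0.1945, Δλ = 42.854° = 0.7479 rad.
cos c = sin φ₁ sin φ₂ + cos φ₁ cos φ₂ cos Δλ = (0.8374)(-0.1933) + (0.5466)(0.9811)(0.7331) = 0.23128,
so c = arccos(0.23128) = 1.33741 rad.
Distance = R·c = 6371 × 1.3374 ≈ 8521 km.

8521 km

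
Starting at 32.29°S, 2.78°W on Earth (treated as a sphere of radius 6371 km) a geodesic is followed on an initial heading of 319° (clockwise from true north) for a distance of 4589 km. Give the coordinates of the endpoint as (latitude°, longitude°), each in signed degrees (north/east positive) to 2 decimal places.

1.11°, -28.43°

Angular distance δ = d/R = 4589/6371 = 0.72030 rad; initial bearing θ = 5.5676 rad.
sin φ₂ = sin φ₁ cos δ + cos φ₁ sin δ cos θ = (-0.5342)(0.7516) + (0.8454)(0.6596)(0.7547) = 0.0193, so φ₂ = 1.11°.
Δλ = atan2(sin θ sin δ cos φ₁, cos δ − sin φ₁ sin φ₂) = atan2(-0.3658, 0.7619) = -25.647°.
λ₂ = -2.780° − 25.647° = -28.43°.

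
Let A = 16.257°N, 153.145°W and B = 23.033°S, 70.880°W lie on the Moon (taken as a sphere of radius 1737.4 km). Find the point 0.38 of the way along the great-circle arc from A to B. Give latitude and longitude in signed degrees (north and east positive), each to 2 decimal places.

Central angle δ = 1.5614 rad. Interpolating on the sphere with fraction f = 0.38:
P = [sin((1−f)δ)·A + sin(fδ)·B] / sin δ = 0.8238·A + 0.5592·B in Cartesian coordinates,
giving P = (-0.5370, -0.8435, 0.0119), i.e. latitude 0.68°, longitude -122.49°.

0.68°, -122.49°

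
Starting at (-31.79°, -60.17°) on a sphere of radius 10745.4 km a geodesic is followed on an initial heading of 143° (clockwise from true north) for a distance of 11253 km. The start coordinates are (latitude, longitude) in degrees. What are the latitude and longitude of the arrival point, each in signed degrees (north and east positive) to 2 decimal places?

-58.35°, 23.20°

Angular distance δ = d/R = 11253/10745.4 = 1.04724 rad; initial bearing θ = 2.4958 rad.
sin φ₂ = sin φ₁ cos δ + cos φ₁ sin δ cos θ = (-0.5268)(0.5000) + (0.8500)(0.8660)(-0.7986) = -0.8513, so φ₂ = -58.35°.
Δλ = atan2(sin θ sin δ cos φ₁, cos δ − sin φ₁ sin φ₂) = atan2(0.4430, 0.0515) = 83.369°.
λ₂ = -60.170° + 83.369° = 23.20°.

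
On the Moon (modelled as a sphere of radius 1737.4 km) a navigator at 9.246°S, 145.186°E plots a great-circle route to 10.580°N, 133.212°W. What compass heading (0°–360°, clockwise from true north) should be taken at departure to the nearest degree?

78°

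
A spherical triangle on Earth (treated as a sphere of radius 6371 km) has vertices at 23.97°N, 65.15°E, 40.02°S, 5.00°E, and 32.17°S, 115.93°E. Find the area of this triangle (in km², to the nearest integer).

46733809 km²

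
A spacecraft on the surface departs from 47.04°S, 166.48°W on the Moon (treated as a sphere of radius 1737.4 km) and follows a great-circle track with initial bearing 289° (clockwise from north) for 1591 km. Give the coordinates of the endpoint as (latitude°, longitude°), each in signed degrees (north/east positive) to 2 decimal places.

-15.66°, 142.38°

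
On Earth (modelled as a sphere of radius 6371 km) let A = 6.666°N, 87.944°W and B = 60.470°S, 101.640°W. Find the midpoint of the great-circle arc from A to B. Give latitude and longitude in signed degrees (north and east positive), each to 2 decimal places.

-27.05°, -92.48°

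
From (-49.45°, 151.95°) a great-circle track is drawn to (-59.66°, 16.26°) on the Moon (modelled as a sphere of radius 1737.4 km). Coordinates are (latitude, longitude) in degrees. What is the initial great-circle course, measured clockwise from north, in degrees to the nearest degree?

Δλ = -135.690° = -2.3682 rad.
y = sin Δλ · cos φ₂ = (-0.6985)(0.5051) = -0.3529
x = cos φ₁ sin φ₂ − sin φ₁ cos φ₂ cos Δλ = (0.6501)(-0.8630) − (-0.7598)(0.5051)(-0.7156) = -0.8357
θ = atan2(y, x) = -157.11°; adding 360° gives 203°.

203°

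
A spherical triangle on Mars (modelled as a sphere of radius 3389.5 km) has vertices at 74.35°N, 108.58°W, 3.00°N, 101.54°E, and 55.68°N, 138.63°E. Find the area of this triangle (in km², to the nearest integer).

2490580 km²

Side lengths (central angles): a = 1.0560, b = 0.7431, c = 1.7544 rad; semiperimeter s = 1.7768.
By l'Huilier's theorem, tan(E/4) = √[tan(s/2) tan((s−a)/2) tan((s−b)/2) tan((s−c)/2)], giving spherical excess E = 0.2168 rad.
Area = E·R² = 0.2168 × (3389.5)² ≈ 2490580 km².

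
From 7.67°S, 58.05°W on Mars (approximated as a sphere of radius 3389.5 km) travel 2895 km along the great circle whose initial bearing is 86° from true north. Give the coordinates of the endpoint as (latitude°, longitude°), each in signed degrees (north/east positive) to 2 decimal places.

Angular distance δ = d/R = 2895/3389.5 = 0.85411 rad; initial bearing θ = 1.5010 rad.
sin φ₂ = sin φ₁ cos δ + cos φ₁ sin δ cos θ = (-0.1335)(0.6569) + (0.9911)(0.7540)(0.0698) = -0.0355, so φ₂ = -2.04°.
Δλ = atan2(sin θ sin δ cos φ₁, cos δ − sin φ₁ sin φ₂) = atan2(0.7454, 0.6521) = 48.818°.
λ₂ = -58.050° + 48.818° = -9.23°.

-2.04°, -9.23°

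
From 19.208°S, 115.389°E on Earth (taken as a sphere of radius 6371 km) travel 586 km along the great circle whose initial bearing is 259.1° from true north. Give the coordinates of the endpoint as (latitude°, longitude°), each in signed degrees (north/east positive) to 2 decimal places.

-20.12°, 109.88°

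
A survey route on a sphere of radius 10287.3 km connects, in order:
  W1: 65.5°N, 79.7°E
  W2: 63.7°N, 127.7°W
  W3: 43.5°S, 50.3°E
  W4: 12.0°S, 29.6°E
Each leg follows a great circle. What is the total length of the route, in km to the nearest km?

44032 km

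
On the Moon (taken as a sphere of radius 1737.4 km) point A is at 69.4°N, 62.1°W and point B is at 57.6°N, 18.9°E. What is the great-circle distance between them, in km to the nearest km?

1059 km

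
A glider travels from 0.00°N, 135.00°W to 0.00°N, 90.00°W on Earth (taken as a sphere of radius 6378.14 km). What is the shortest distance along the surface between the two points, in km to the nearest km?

5009 km

With latitudes φ₁ = 0.000°, φ₂ = 0.000° and longitude difference Δλ = 45.000°:
Haversine: a = sin²(Δφ/2) + cos φ₁ cos φ₂ sin²(Δλ/2) = 0.0000 + (1.0000)(1.0000)(0.1464) = 0.14645.
Central angle c = 2·arcsin(√a) = 0.78540 rad.
Distance = R·c = 6378.14 × 0.7854 ≈ 5009 km.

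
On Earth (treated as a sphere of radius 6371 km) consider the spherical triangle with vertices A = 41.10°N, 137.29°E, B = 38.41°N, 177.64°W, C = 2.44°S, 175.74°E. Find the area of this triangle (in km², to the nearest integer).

Side lengths (central angles): a = 0.7209, b = 0.9744, c = 0.5998 rad; semiperimeter s = 1.1476.
By l'Huilier's theorem, tan(E/4) = √[tan(s/2) tan((s−a)/2) tan((s−b)/2) tan((s−c)/2)], giving spherical excess E = 0.2335 rad.
Area = E·R² = 0.2335 × (6371)² ≈ 9475719 km².

9475719 km²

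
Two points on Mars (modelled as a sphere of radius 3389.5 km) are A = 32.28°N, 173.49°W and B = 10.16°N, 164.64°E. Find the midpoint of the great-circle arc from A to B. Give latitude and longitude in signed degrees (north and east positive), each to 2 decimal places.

21.57°, 174.73°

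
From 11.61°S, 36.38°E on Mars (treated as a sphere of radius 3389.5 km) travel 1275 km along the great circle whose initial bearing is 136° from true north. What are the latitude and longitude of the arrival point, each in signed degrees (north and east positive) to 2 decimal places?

-26.49°, 52.95°

Angular distance δ = d/R = 1275/3389.5 = 0.37616 rad; initial bearing θ = 2.3736 rad.
sin φ₂ = sin φ₁ cos δ + cos φ₁ sin δ cos θ = (-0.2012)(0.9301) + (0.9795)(0.3674)(-0.7193) = -0.4460, so φ₂ = -26.49°.
Δλ = atan2(sin θ sin δ cos φ₁, cos δ − sin φ₁ sin φ₂) = atan2(0.2500, 0.8403) = 16.566°.
λ₂ = 36.380° + 16.566° = 52.95°.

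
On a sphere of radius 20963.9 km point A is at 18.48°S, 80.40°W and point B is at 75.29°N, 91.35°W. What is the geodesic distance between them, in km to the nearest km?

With latitudes φ₁ = -18.480°, φ₂ = 75.290° and longitude difference Δλ = -10.950°:
Haversine: a = sin²(Δφ/2) + cos φ₁ cos φ₂ sin²(Δλ/2) = 0.5329 + (0.9484)(0.2539)(0.0091) = 0.53507.
Central angle c = 2·arcsin(√a) = 1.64099 rad.
Distance = R·c = 20963.9 × 1.6410 ≈ 34402 km.

34402 km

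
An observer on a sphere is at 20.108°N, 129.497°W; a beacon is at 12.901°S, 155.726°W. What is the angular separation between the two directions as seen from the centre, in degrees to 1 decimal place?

41.9°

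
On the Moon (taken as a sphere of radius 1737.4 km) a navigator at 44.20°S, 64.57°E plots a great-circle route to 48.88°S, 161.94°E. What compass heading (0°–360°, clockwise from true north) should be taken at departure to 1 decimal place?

132.6°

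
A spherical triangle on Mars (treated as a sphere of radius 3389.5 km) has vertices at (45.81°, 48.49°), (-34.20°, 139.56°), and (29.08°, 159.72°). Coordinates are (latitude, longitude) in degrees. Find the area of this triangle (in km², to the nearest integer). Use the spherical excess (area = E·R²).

Side lengths (central angles): a = 1.1534, b = 1.4425, c = 1.9974 rad; semiperimeter s = 2.2967.
By l'Huilier's theorem, tan(E/4) = √[tan(s/2) tan((s−a)/2) tan((s−b)/2) tan((s−c)/2)], giving spherical excess E = 1.2146 rad.
Area = E·R² = 1.2146 × (3389.5)² ≈ 13954501 km².

13954501 km²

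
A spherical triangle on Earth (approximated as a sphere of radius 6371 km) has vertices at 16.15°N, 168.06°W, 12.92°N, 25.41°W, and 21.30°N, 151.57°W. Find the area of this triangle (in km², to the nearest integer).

Side lengths (central angles): a = 2.0427, b = 0.2868, c = 2.3214 rad; semiperimeter s = 2.3254.
By l'Huilier's theorem, tan(E/4) = √[tan(s/2) tan((s−a)/2) tan((s−b)/2) tan((s−c)/2)], giving spherical excess E = 0.1321 rad.
Area = E·R² = 0.1321 × (6371)² ≈ 5362366 km².

5362366 km²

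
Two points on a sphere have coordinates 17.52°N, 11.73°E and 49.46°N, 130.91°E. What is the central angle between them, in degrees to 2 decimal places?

Let φ₁ = 0.3058 rad, φ₂ = 0.8632 rad, and Δλ = 2.0801 rad.
cos c = sin φ₁ sin φ₂ + cos φ₁ cos φ₂ cos Δλ = (0.3010)(0.7600) + (0.9536)(0.6500)(-0.4876) = -0.07342,
so c = arccos(-0.07342) = 1.64429 rad.
So the angular separation is 94.21°.

94.21°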